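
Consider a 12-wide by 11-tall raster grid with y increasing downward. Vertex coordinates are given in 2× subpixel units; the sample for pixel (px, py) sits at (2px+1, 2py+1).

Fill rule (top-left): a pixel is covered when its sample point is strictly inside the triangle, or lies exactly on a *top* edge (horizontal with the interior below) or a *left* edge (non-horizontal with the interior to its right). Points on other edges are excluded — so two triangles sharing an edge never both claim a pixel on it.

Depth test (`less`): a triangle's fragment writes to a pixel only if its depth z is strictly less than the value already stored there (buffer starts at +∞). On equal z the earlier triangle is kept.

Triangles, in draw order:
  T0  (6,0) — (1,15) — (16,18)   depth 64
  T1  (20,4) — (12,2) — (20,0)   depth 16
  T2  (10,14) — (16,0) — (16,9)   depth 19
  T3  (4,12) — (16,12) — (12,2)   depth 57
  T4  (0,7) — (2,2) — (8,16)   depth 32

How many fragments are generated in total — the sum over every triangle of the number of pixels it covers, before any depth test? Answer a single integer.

T0:
  2·area = 240  (B↔C swapped to make it positive)
  edge (6, 0)→(16, 18): d=(10,18) right/bottom  bias=-1
  edge (16, 18)→(1, 15): d=(-15,-3) top-left  bias=+0
  edge (1, 15)→(6, 0): d=(5,-15) top-left  bias=+0
    (2,1)@(5, 3): e=[48,192,0] → X  [on edge]
    (3,1)@(7, 3): e=[12,198,30] → X
    (4,1)@(9, 3): e=[-24,204,60] → .
    (2,2)@(5, 5): e=[68,162,10] → X
    (4,2)@(9, 5): e=[-4,174,70] → .
    (2,3)@(5, 7): e=[88,132,20] → X
    (4,3)@(9, 7): e=[16,144,80] → X
    (5,3)@(11, 7): e=[-20,150,110] → .
    (1,4)@(3, 9): e=[144,96,0] → X  [on edge]
    (5,4)@(11, 9): e=[0,120,120] → .  [on edge]
    (1,5)@(3, 11): e=[164,66,10] → X
    (5,5)@(11, 11): e=[20,90,130] → X
    (0,7)@(1, 15): e=[240,0,0] → X  [on edge]
    (5,8)@(11, 17): e=[80,0,160] → X  [on edge]
    (10,9)@(21, 19): e=[-80,0,320] → .  [on edge]
  covered (32 px):
    . . . . . . . . . . . .
    . . X X . . . . . . . .
    . . X X . . . . . . . .
    . . X X X . . . . . . .
    . X X X X . . . . . . .
    . X X X X X . . . . . .
    . X X X X X X . . . . .
    X X X X X X X . . . . .
    . . . . . X X X . . . .
    . . . . . . . . . . . .
    . . . . . . . . . . . .
T1:
  2·area = 32
  edge (20, 4)→(12, 2): d=(-8,-2) top-left  bias=+0
  edge (12, 2)→(20, 0): d=(8,-2) top-left  bias=+0
  edge (20, 0)→(20, 4): d=(0,4) right/bottom  bias=-1
    (8,0)@(17, 1): e=[18,2,12] → X
    (9,0)@(19, 1): e=[22,6,4] → X
    (10,0)@(21, 1): e=[26,10,-4] → .
    (8,1)@(17, 3): e=[2,18,12] → X
    (10,1)@(21, 3): e=[10,26,-4] → .
    (8,2)@(17, 5): e=[-14,34,12] → .
    (9,2)@(19, 5): e=[-10,38,4] → .
  covered (4 px):
    . . . . . . . . X X . .
    . . . . . . . . X X . .
    . . . . . . . . . . . .
    . . . . . . . . . . . .
    . . . . . . . . . . . .
    . . . . . . . . . . . .
    . . . . . . . . . . . .
    . . . . . . . . . . . .
    . . . . . . . . . . . .
    . . . . . . . . . . . .
    . . . . . . . . . . . .
T2:
  2·area = 54
  edge (10, 14)→(16, 0): d=(6,-14) top-left  bias=+0
  edge (16, 0)→(16, 9): d=(0,9) right/bottom  bias=-1
  edge (16, 9)→(10, 14): d=(-6,5) right/bottom  bias=-1
    (7,1)@(15, 3): e=[4,9,41] → X
    (8,1)@(17, 3): e=[32,-9,31] → .
    (7,2)@(15, 5): e=[16,9,29] → X
    (8,2)@(17, 5): e=[44,-9,19] → .
    (6,3)@(13, 7): e=[0,27,27] → X  [on edge]
    (8,3)@(17, 7): e=[56,-9,7] → .
    (6,4)@(13, 9): e=[12,27,15] → X
    (8,4)@(17, 9): e=[68,-9,-5] → .
    (6,5)@(13, 11): e=[24,27,3] → X
    (7,5)@(15, 11): e=[52,9,-7] → .
    (5,6)@(11, 13): e=[8,45,1] → X
    (6,6)@(13, 13): e=[36,27,-9] → .
    (3,10)@(7, 21): e=[0,81,-27] → .  [on edge]
  covered (8 px):
    . . . . . . . . . . . .
    . . . . . . . X . . . .
    . . . . . . . X . . . .
    . . . . . . X X . . . .
    . . . . . . X X . . . .
    . . . . . . X . . . . .
    . . . . . X . . . . . .
    . . . . . . . . . . . .
    . . . . . . . . . . . .
    . . . . . . . . . . . .
    . . . . . . . . . . . .
T3:
  2·area = 120  (B↔C swapped to make it positive)
  edge (4, 12)→(12, 2): d=(8,-10) top-left  bias=+0
  edge (12, 2)→(16, 12): d=(4,10) right/bottom  bias=-1
  edge (16, 12)→(4, 12): d=(-12,0) right/bottom  bias=-1
    (5,2)@(11, 5): e=[14,22,84] → X
    (6,2)@(13, 5): e=[34,2,84] → X
    (7,2)@(15, 5): e=[54,-18,84] → .
    (4,3)@(9, 7): e=[10,50,60] → X
    (7,3)@(15, 7): e=[70,-10,60] → .
    (3,4)@(7, 9): e=[6,78,36] → X
    (7,4)@(15, 9): e=[86,-2,36] → .
    (2,5)@(5, 11): e=[2,106,12] → X
    (7,5)@(15, 11): e=[102,6,12] → X
    (8,5)@(17, 11): e=[122,-14,12] → .
    (2,6)@(5, 13): e=[18,114,-12] → .
    (3,6)@(7, 13): e=[38,94,-12] → .
  covered (15 px):
    . . . . . . . . . . . .
    . . . . . . . . . . . .
    . . . . . X X . . . . .
    . . . . X X X . . . . .
    . . . X X X X . . . . .
    . . X X X X X X . . . .
    . . . . . . . . . . . .
    . . . . . . . . . . . .
    . . . . . . . . . . . .
    . . . . . . . . . . . .
    . . . . . . . . . . . .
T4:
  2·area = 58
  edge (0, 7)→(2, 2): d=(2,-5) top-left  bias=+0
  edge (2, 2)→(8, 16): d=(6,14) right/bottom  bias=-1
  edge (8, 16)→(0, 7): d=(-8,-9) top-left  bias=+0
    (0,2)@(1, 5): e=[1,32,25] → X
    (1,2)@(3, 5): e=[11,4,43] → X
    (2,2)@(5, 5): e=[21,-24,61] → .
    (0,3)@(1, 7): e=[5,44,9] → X
    (2,3)@(5, 7): e=[25,-12,45] → .
    (0,4)@(1, 9): e=[9,56,-7] → .
    (1,4)@(3, 9): e=[19,28,11] → X
    (2,4)@(5, 9): e=[29,0,29] → .  [on edge]
    (1,5)@(3, 11): e=[23,40,-5] → .
    (2,5)@(5, 11): e=[33,12,13] → X
    (3,5)@(7, 11): e=[43,-16,31] → .
    (2,6)@(5, 13): e=[37,24,-3] → .
  covered (6 px):
    . . . . . . . . . . . .
    . . . . . . . . . . . .
    X X . . . . . . . . . .
    X X . . . . . . . . . .
    . X . . . . . . . . . .
    . . X . . . . . . . . .
    . . . . . . . . . . . .
    . . . . . . . . . . . .
    . . . . . . . . . . . .
    . . . . . . . . . . . .
    . . . . . . . . . . . .

Final: 65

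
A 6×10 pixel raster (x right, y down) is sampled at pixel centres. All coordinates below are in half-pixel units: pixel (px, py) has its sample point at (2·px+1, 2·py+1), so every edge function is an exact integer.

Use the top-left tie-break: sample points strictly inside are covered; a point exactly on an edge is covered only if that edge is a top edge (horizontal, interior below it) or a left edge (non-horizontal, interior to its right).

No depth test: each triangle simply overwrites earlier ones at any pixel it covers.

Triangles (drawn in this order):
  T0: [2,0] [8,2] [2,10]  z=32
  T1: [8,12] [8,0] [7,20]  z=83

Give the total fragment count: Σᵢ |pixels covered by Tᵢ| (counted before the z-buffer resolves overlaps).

T0:
  2·area = 60
  edge (2, 0)→(8, 2): d=(6,2) right/bottom  bias=-1
  edge (8, 2)→(2, 10): d=(-6,8) right/bottom  bias=-1
  edge (2, 10)→(2, 0): d=(0,-10) top-left  bias=+0
    (1,0)@(3, 1): e=[4,46,10] → #
    (2,0)@(5, 1): e=[0,30,30] → ·  [on edge]
    (1,1)@(3, 3): e=[16,34,10] → #
    (2,1)@(5, 3): e=[12,18,30] → #
    (3,1)@(7, 3): e=[8,2,50] → #
    (4,1)@(9, 3): e=[4,-14,70] → ·
    (5,1)@(11, 3): e=[0,-30,90] → ·  [on edge]
    (1,2)@(3, 5): e=[28,22,10] → #
    (3,2)@(7, 5): e=[20,-10,50] → ·
    (1,3)@(3, 7): e=[40,10,10] → #
    (2,3)@(5, 7): e=[36,-6,30] → ·
    (1,4)@(3, 9): e=[52,-2,10] → ·
  covered (7 px):
    · # · · · ·
    · # # # · ·
    · # # · · ·
    · # · · · ·
    · · · · · ·
    · · · · · ·
    · · · · · ·
    · · · · · ·
    · · · · · ·
    · · · · · ·
T1:
  2·area = 12  (B↔C swapped to make it positive)
  edge (8, 12)→(7, 20): d=(-1,8) right/bottom  bias=-1
  edge (7, 20)→(8, 0): d=(1,-20) top-left  bias=+0
  edge (8, 0)→(8, 12): d=(0,12) right/bottom  bias=-1
  covered (0 px):
    · · · · · ·
    · · · · · ·
    · · · · · ·
    · · · · · ·
    · · · · · ·
    · · · · · ·
    · · · · · ·
    · · · · · ·
    · · · · · ·
    · · · · · ·

Final: 7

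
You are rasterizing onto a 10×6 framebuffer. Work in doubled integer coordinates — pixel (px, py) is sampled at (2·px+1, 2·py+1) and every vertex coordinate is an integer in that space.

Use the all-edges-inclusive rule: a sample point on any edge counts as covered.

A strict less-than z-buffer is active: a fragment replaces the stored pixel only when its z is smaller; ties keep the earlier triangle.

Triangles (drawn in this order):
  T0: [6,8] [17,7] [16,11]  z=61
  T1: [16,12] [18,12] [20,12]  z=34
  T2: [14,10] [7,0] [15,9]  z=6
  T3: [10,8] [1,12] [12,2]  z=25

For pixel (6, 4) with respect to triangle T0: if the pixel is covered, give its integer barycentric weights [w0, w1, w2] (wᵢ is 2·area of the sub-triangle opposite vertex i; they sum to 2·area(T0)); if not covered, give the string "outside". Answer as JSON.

T0:
  2·area = 43
  edge (6, 8)→(17, 7): d=(11,-1) inclusive
  edge (17, 7)→(16, 11): d=(-1,4) inclusive
  edge (16, 11)→(6, 8): d=(-10,-3) inclusive
    (8,3)@(17, 7): e=[0,0,43] → █  [on edge]
    (9,3)@(19, 7): e=[2,-8,49] → ·
    (5,4)@(11, 9): e=[16,22,5] → █
    (6,4)@(13, 9): e=[18,14,11] → █
    (7,4)@(15, 9): e=[20,6,17] → █
    (8,4)@(17, 9): e=[22,-2,23] → ·
    (5,5)@(11, 11): e=[38,20,-15] → ·
    (6,5)@(13, 11): e=[40,12,-9] → ·
    (7,5)@(15, 11): e=[42,4,-3] → ·
  covered (4 px):
    · · · · · · · · · ·
    · · · · · · · · · ·
    · · · · · · · · · ·
    · · · · · · · · █ ·
    · · · · · █ █ █ · ·
    · · · · · · · · · ·
T1:
  degenerate (2·area = 0) — covers nothing
T2:
  2·area = 17
  edge (14, 10)→(7, 0): d=(-7,-10) inclusive
  edge (7, 0)→(15, 9): d=(8,9) inclusive
  edge (15, 9)→(14, 10): d=(-1,1) inclusive
    (5,2)@(11, 5): e=[5,4,8] → █
    (6,2)@(13, 5): e=[25,-14,6] → ·
    (9,2)@(19, 5): e=[85,-68,0] → ·  [on edge]
    (5,3)@(11, 7): e=[-9,20,6] → ·
    (6,3)@(13, 7): e=[11,2,4] → █
    (7,3)@(15, 7): e=[31,-16,2] → ·
    (8,3)@(17, 7): e=[51,-34,0] → ·  [on edge]
    (6,4)@(13, 9): e=[-3,18,2] → ·
    (7,4)@(15, 9): e=[17,0,0] → █  [on edge]
    (8,4)@(17, 9): e=[37,-18,-2] → ·
    (6,5)@(13, 11): e=[-17,34,0] → ·  [on edge]
    (7,5)@(15, 11): e=[3,16,-2] → ·
  covered (3 px):
    · · · · · · · · · ·
    · · · · · · · · · ·
    · · · · · █ · · · ·
    · · · · · · █ · · ·
    · · · · · · · █ · ·
    · · · · · · · · · ·
T3:
  2·area = 46
  edge (10, 8)→(1, 12): d=(-9,4) inclusive
  edge (1, 12)→(12, 2): d=(11,-10) inclusive
  edge (12, 2)→(10, 8): d=(-2,6) inclusive
    (5,1)@(11, 3): e=[41,1,4] → █
    (6,1)@(13, 3): e=[33,21,-8] → ·
    (4,2)@(9, 5): e=[31,3,12] → █
    (5,2)@(11, 5): e=[23,23,0] → █  [on edge]
    (6,2)@(13, 5): e=[15,43,-12] → ·
    (3,3)@(7, 7): e=[21,5,20] → █
    (5,3)@(11, 7): e=[5,45,-4] → ·
    (2,4)@(5, 9): e=[11,7,28] → █
    (4,4)@(9, 9): e=[-5,47,4] → ·
    (1,5)@(3, 11): e=[1,9,36] → █
    (2,5)@(5, 11): e=[-7,29,24] → ·
    (3,5)@(7, 11): e=[-15,49,12] → ·
    (4,5)@(9, 11): e=[-23,69,0] → ·  [on edge]
  covered (8 px):
    · · · · · · · · · ·
    · · · · · █ · · · ·
    · · · · █ █ · · · ·
    · · · █ █ · · · · ·
    · · █ █ · · · · · ·
    · █ · · · · · · · ·

Final: [14,11,18]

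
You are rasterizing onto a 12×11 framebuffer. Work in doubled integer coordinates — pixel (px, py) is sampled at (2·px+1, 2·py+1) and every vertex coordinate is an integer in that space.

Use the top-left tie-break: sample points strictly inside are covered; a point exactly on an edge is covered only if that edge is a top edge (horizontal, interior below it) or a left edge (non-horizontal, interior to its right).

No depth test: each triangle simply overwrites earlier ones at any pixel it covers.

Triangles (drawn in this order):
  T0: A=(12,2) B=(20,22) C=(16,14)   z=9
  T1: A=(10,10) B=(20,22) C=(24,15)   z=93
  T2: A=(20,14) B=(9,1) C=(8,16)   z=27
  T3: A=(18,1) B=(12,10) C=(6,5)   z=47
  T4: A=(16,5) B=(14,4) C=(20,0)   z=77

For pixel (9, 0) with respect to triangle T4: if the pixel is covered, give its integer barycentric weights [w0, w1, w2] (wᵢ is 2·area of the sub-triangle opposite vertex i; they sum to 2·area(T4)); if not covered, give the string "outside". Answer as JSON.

T0:
  2·area = 16
  edge (12, 2)→(20, 22): d=(8,20) right/bottom  bias=-1
  edge (20, 22)→(16, 14): d=(-4,-8) top-left  bias=+0
  edge (16, 14)→(12, 2): d=(-4,-12) top-left  bias=+0
    (6,2)@(13, 5): e=[4,12,0] → █  [on edge]
    (7,2)@(15, 5): e=[-36,28,24] → ·
    (6,3)@(13, 7): e=[20,4,-8] → ·
    (7,5)@(15, 11): e=[12,4,0] → █  [on edge]
    (8,5)@(17, 11): e=[-28,20,24] → ·
    (7,6)@(15, 13): e=[28,-4,-8] → ·
    (8,7)@(17, 15): e=[4,4,8] → █
    (9,7)@(19, 15): e=[-36,20,32] → ·
    (8,8)@(17, 17): e=[20,-4,0] → ·  [on edge]
  covered (3 px):
    · · · · · · · · · · · ·
    · · · · · · · · · · · ·
    · · · · · · █ · · · · ·
    · · · · · · · · · · · ·
    · · · · · · · · · · · ·
    · · · · · · · █ · · · ·
    · · · · · · · · · · · ·
    · · · · · · · · █ · · ·
    · · · · · · · · · · · ·
    · · · · · · · · · · · ·
    · · · · · · · · · · · ·
T1:
  2·area = 118  (B↔C swapped to make it positive)
  edge (10, 10)→(24, 15): d=(14,5) right/bottom  bias=-1
  edge (24, 15)→(20, 22): d=(-4,7) right/bottom  bias=-1
  edge (20, 22)→(10, 10): d=(-10,-12) top-left  bias=+0
    (5,5)@(11, 11): e=[9,107,2] → █
    (6,5)@(13, 11): e=[-1,93,26] → ·
    (5,6)@(11, 13): e=[37,99,-18] → ·
    (6,6)@(13, 13): e=[27,85,6] → █
    (7,6)@(15, 13): e=[17,71,30] → █
    (8,6)@(17, 13): e=[7,57,54] → █
    (9,6)@(19, 13): e=[-3,43,78] → ·
    (6,7)@(13, 15): e=[55,77,-14] → ·
    (7,7)@(15, 15): e=[45,63,10] → █
    (9,7)@(19, 15): e=[25,35,58] → █
    (10,7)@(21, 15): e=[15,21,82] → █
    (11,7)@(23, 15): e=[5,7,106] → █
  covered (14 px):
    · · · · · · · · · · · ·
    · · · · · · · · · · · ·
    · · · · · · · · · · · ·
    · · · · · · · · · · · ·
    · · · · · · · · · · · ·
    · · · · · █ · · · · · ·
    · · · · · · █ █ █ · · ·
    · · · · · · · █ █ █ █ █
    · · · · · · · · █ █ █ ·
    · · · · · · · · · █ █ ·
    · · · · · · · · · · · ·
T2:
  2·area = 178  (B↔C swapped to make it positive)
  edge (20, 14)→(8, 16): d=(-12,2) right/bottom  bias=-1
  edge (8, 16)→(9, 1): d=(1,-15) top-left  bias=+0
  edge (9, 1)→(20, 14): d=(11,13) right/bottom  bias=-1
    (4,0)@(9, 1): e=[178,0,0] → ·  [on edge]
    (4,1)@(9, 3): e=[154,2,22] → █
    (5,1)@(11, 3): e=[150,32,-4] → ·
    (4,2)@(9, 5): e=[130,4,44] → █
    (5,2)@(11, 5): e=[126,34,18] → █
    (6,2)@(13, 5): e=[122,64,-8] → ·
    (4,3)@(9, 7): e=[106,6,66] → █
    (6,3)@(13, 7): e=[98,66,14] → █
    (7,3)@(15, 7): e=[94,96,-12] → ·
    (4,4)@(9, 9): e=[82,8,88] → █
    (7,4)@(15, 9): e=[70,98,10] → █
    (8,4)@(17, 9): e=[66,128,-16] → ·
  covered (24 px):
    · · · · · · · · · · · ·
    · · · · █ · · · · · · ·
    · · · · █ █ · · · · · ·
    · · · · █ █ █ · · · · ·
    · · · · █ █ █ █ · · · ·
    · · · · █ █ █ █ █ · · ·
    · · · · █ █ █ █ █ █ · ·
    · · · · █ █ █ · · · · ·
    · · · · · · · · · · · ·
    · · · · · · · · · · · ·
    · · · · · · · · · · · ·
T3:
  2·area = 84
  edge (18, 1)→(12, 10): d=(-6,9) right/bottom  bias=-1
  edge (12, 10)→(6, 5): d=(-6,-5) top-left  bias=+0
  edge (6, 5)→(18, 1): d=(12,-4) top-left  bias=+0
    (6,1)@(13, 3): e=[33,47,4] → █
    (7,1)@(15, 3): e=[15,57,12] → █
    (8,1)@(17, 3): e=[-3,67,20] → ·
    (3,2)@(7, 5): e=[75,5,4] → █
    (4,2)@(9, 5): e=[57,15,12] → █
    (5,2)@(11, 5): e=[39,25,20] → █
    (8,2)@(17, 5): e=[-15,55,44] → ·
    (3,3)@(7, 7): e=[63,-7,28] → ·
    (4,3)@(9, 7): e=[45,3,36] → █
    (7,3)@(15, 7): e=[-9,33,60] → ·
    (4,4)@(9, 9): e=[33,-9,60] → ·
    (5,4)@(11, 9): e=[15,1,68] → █
  covered (11 px):
    · · · · · · · · · · · ·
    · · · · · · █ █ · · · ·
    · · · █ █ █ █ █ · · · ·
    · · · · █ █ █ · · · · ·
    · · · · · █ · · · · · ·
    · · · · · · · · · · · ·
    · · · · · · · · · · · ·
    · · · · · · · · · · · ·
    · · · · · · · · · · · ·
    · · · · · · · · · · · ·
    · · · · · · · · · · · ·
T4:
  2·area = 14
  edge (16, 5)→(14, 4): d=(-2,-1) top-left  bias=+0
  edge (14, 4)→(20, 0): d=(6,-4) top-left  bias=+0
  edge (20, 0)→(16, 5): d=(-4,5) right/bottom  bias=-1
    (9,0)@(19, 1): e=[11,2,1] → █
    (10,0)@(21, 1): e=[13,10,-9] → ·
    (8,1)@(17, 3): e=[5,6,3] → █
    (9,1)@(19, 3): e=[7,14,-7] → ·
    (8,2)@(17, 5): e=[1,18,-5] → ·
  covered (2 px):
    · · · · · · · · · █ · ·
    · · · · · · · · █ · · ·
    · · · · · · · · · · · ·
    · · · · · · · · · · · ·
    · · · · · · · · · · · ·
    · · · · · · · · · · · ·
    · · · · · · · · · · · ·
    · · · · · · · · · · · ·
    · · · · · · · · · · · ·
    · · · · · · · · · · · ·
    · · · · · · · · · · · ·

Result: [2,1,11]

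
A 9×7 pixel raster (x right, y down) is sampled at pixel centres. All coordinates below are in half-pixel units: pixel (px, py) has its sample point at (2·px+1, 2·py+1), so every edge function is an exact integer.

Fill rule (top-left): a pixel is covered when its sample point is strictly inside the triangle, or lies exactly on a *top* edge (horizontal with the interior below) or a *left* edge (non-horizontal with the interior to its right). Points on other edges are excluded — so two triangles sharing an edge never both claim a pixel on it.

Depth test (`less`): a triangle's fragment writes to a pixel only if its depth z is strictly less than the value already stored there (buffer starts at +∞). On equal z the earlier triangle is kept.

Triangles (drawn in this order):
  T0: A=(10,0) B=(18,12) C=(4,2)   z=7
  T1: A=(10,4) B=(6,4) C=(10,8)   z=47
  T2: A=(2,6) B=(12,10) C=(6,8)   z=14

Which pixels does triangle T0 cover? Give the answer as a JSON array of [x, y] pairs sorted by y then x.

T0:
  2·area = 88
  edge (10, 0)→(18, 12): d=(8,12) right/bottom  bias=-1
  edge (18, 12)→(4, 2): d=(-14,-10) top-left  bias=+0
  edge (4, 2)→(10, 0): d=(6,-2) top-left  bias=+0
    (3,0)@(7, 1): e=[44,44,0] → #  [on edge]
    (4,0)@(9, 1): e=[20,64,4] → #
    (5,0)@(11, 1): e=[-4,84,8] → ·
    (0,1)@(1, 3): e=[132,-44,0] → ·  [on edge]
    (3,1)@(7, 3): e=[60,16,12] → #
    (5,1)@(11, 3): e=[12,56,20] → #
    (6,1)@(13, 3): e=[-12,76,24] → ·
    (3,2)@(7, 5): e=[76,-12,24] → ·
    (4,2)@(9, 5): e=[52,8,28] → #
    (6,2)@(13, 5): e=[4,48,36] → #
    (7,2)@(15, 5): e=[-20,68,40] → ·
    (4,3)@(9, 7): e=[68,-20,40] → ·
    (5,3)@(11, 7): e=[44,0,44] → #  [on edge]
  covered (12 px):
    · · · # # · · · ·
    · · · # # # · · ·
    · · · · # # # · ·
    · · · · · # # · ·
    · · · · · · · # ·
    · · · · · · · · #
    · · · · · · · · ·
T1:
  2·area = 16  (B↔C swapped to make it positive)
  edge (10, 4)→(10, 8): d=(0,4) right/bottom  bias=-1
  edge (10, 8)→(6, 4): d=(-4,-4) top-left  bias=+0
  edge (6, 4)→(10, 4): d=(4,0) top-left  bias=+0
    (1,0)@(3, 1): e=[28,0,-12] → ·  [on edge]
    (2,1)@(5, 3): e=[20,0,-4] → ·  [on edge]
    (3,2)@(7, 5): e=[12,0,4] → #  [on edge]
    (4,2)@(9, 5): e=[4,8,4] → #
    (5,2)@(11, 5): e=[-4,16,4] → ·
    (3,3)@(7, 7): e=[12,-8,12] → ·
    (4,3)@(9, 7): e=[4,0,12] → #  [on edge]
    (5,3)@(11, 7): e=[-4,8,12] → ·
    (4,4)@(9, 9): e=[4,-8,20] → ·
    (5,4)@(11, 9): e=[-4,0,20] → ·  [on edge]
    (6,5)@(13, 11): e=[-12,0,28] → ·  [on edge]
    (7,6)@(15, 13): e=[-20,0,36] → ·  [on edge]
  covered (3 px):
    · · · · · · · · ·
    · · · · · · · · ·
    · · · # # · · · ·
    · · · · # · · · ·
    · · · · · · · · ·
    · · · · · · · · ·
    · · · · · · · · ·
T2:
  2·area = 4
  edge (2, 6)→(12, 10): d=(10,4) right/bottom  bias=-1
  edge (12, 10)→(6, 8): d=(-6,-2) top-left  bias=+0
  edge (6, 8)→(2, 6): d=(-4,-2) top-left  bias=+0
    (1,3)@(3, 7): e=[6,0,-2] → ·  [on edge]
    (4,4)@(9, 9): e=[2,0,2] → #  [on edge]
    (5,4)@(11, 9): e=[-6,4,6] → ·
    (4,5)@(9, 11): e=[22,-12,-6] → ·
    (7,5)@(15, 11): e=[-2,0,6] → ·  [on edge]
  covered (1 px):
    · · · · · · · · ·
    · · · · · · · · ·
    · · · · · · · · ·
    · · · · · · · · ·
    · · · · # · · · ·
    · · · · · · · · ·
    · · · · · · · · ·

Answer: [[3,0],[4,0],[3,1],[4,1],[5,1],[4,2],[5,2],[6,2],[5,3],[6,3],[7,4],[8,5]]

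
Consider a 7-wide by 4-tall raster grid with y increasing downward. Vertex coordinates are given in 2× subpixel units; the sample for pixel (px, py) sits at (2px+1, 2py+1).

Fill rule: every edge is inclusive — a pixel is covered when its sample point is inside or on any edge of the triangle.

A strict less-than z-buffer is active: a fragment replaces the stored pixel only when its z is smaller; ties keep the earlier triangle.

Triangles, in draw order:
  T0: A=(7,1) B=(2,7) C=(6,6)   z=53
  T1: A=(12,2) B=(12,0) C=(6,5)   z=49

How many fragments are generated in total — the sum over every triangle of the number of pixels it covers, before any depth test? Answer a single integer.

T0:
  2·area = 19  (B↔C swapped to make it positive)
  edge (7, 1)→(6, 6): d=(-1,5) inclusive
  edge (6, 6)→(2, 7): d=(-4,1) inclusive
  edge (2, 7)→(7, 1): d=(5,-6) inclusive
    (3,0)@(7, 1): e=[0,19,0] → X  [on edge]
    (4,0)@(9, 1): e=[-10,17,12] → .
    (3,1)@(7, 3): e=[-2,11,10] → .
    (2,2)@(5, 5): e=[6,5,8] → X
    (3,2)@(7, 5): e=[-4,3,20] → .
    (2,3)@(5, 7): e=[4,-3,18] → .
  covered (2 px):
    . . . X . . .
    . . . . . . .
    . . X . . . .
    . . . . . . .
T1:
  2·area = 12  (B↔C swapped to make it positive)
  edge (12, 2)→(6, 5): d=(-6,3) inclusive
  edge (6, 5)→(12, 0): d=(6,-5) inclusive
  edge (12, 0)→(12, 2): d=(0,2) inclusive
    (5,0)@(11, 1): e=[9,1,2] → X
    (6,0)@(13, 1): e=[3,11,-2] → .
    (4,1)@(9, 3): e=[3,3,6] → X
    (5,1)@(11, 3): e=[-3,13,2] → .
    (4,2)@(9, 5): e=[-9,15,6] → .
  covered (2 px):
    . . . . . X .
    . . . . X . .
    . . . . . . .
    . . . . . . .

Answer: 4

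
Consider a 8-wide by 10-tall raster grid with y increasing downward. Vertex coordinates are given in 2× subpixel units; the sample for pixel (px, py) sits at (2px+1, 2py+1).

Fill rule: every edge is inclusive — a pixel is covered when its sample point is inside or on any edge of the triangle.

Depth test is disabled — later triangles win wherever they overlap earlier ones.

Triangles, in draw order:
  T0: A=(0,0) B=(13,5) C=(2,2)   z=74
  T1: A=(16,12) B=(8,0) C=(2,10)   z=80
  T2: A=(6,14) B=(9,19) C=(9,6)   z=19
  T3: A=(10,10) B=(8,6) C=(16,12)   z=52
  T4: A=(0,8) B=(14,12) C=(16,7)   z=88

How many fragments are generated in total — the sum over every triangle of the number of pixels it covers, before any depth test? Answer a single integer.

T0:
  2·area = 16
  edge (0, 0)→(13, 5): d=(13,5) inclusive
  edge (13, 5)→(2, 2): d=(-11,-3) inclusive
  edge (2, 2)→(0, 0): d=(-2,-2) inclusive
    (0,0)@(1, 1): e=[8,8,0] → #  [on edge]
    (1,0)@(3, 1): e=[-2,14,4] → ·
    (0,1)@(1, 3): e=[34,-14,-4] → ·
    (1,1)@(3, 3): e=[24,-8,0] → ·  [on edge]
    (3,1)@(7, 3): e=[4,4,8] → #
    (4,1)@(9, 3): e=[-6,10,12] → ·
    (2,2)@(5, 5): e=[40,-24,0] → ·  [on edge]
    (3,2)@(7, 5): e=[30,-18,4] → ·
    (6,2)@(13, 5): e=[0,0,16] → #  [on edge]
    (7,2)@(15, 5): e=[-10,6,20] → ·
    (3,3)@(7, 7): e=[56,-40,0] → ·  [on edge]
    (6,3)@(13, 7): e=[26,-22,12] → ·
    (4,4)@(9, 9): e=[72,-56,0] → ·  [on edge]
    (5,5)@(11, 11): e=[88,-72,0] → ·  [on edge]
    (6,6)@(13, 13): e=[104,-88,0] → ·  [on edge]
    (7,7)@(15, 15): e=[120,-104,0] → ·  [on edge]
  covered (3 px):
    # · · · · · · ·
    · · · # · · · ·
    · · · · · · # ·
    · · · · · · · ·
    · · · · · · · ·
    · · · · · · · ·
    · · · · · · · ·
    · · · · · · · ·
    · · · · · · · ·
    · · · · · · · ·
T1:
  2·area = 152  (B↔C swapped to make it positive)
  edge (16, 12)→(2, 10): d=(-14,-2) inclusive
  edge (2, 10)→(8, 0): d=(6,-10) inclusive
  edge (8, 0)→(16, 12): d=(8,12) inclusive
    (3,1)@(7, 3): e=[108,8,36] → #
    (4,1)@(9, 3): e=[112,28,12] → #
    (5,1)@(11, 3): e=[116,48,-12] → ·
    (2,2)@(5, 5): e=[76,0,76] → #  [on edge]
    (5,2)@(11, 5): e=[88,60,4] → #
    (6,2)@(13, 5): e=[92,80,-20] → ·
    (2,3)@(5, 7): e=[48,12,92] → #
    (6,3)@(13, 7): e=[64,92,-4] → ·
    (1,4)@(3, 9): e=[16,4,132] → #
    (6,4)@(13, 9): e=[36,104,12] → #
    (7,4)@(15, 9): e=[40,124,-12] → ·
    (1,5)@(3, 11): e=[-12,16,148] → ·
    (4,5)@(9, 11): e=[0,76,76] → #  [on edge]
  covered (20 px):
    · · · · · · · ·
    · · · # # · · ·
    · · # # # # · ·
    · · # # # # · ·
    · # # # # # # ·
    · · · · # # # #
    · · · · · · · ·
    · · · · · · · ·
    · · · · · · · ·
    · · · · · · · ·
T2:
  2·area = 39  (B↔C swapped to make it positive)
  edge (6, 14)→(9, 6): d=(3,-8) inclusive
  edge (9, 6)→(9, 19): d=(0,13) inclusive
  edge (9, 19)→(6, 14): d=(-3,-5) inclusive
    (4,0)@(9, 1): e=[-15,0,54] → ·  [on edge]
    (4,1)@(9, 3): e=[-9,0,48] → ·  [on edge]
    (4,2)@(9, 5): e=[-3,0,42] → ·  [on edge]
    (4,3)@(9, 7): e=[3,0,36] → #  [on edge]
    (5,3)@(11, 7): e=[19,-26,46] → ·
    (1,4)@(3, 9): e=[-39,78,0] → ·  [on edge]
    (4,4)@(9, 9): e=[9,0,30] → #  [on edge]
    (5,4)@(11, 9): e=[25,-26,40] → ·
    (4,5)@(9, 11): e=[15,0,24] → #  [on edge]
    (5,5)@(11, 11): e=[31,-26,34] → ·
    (3,6)@(7, 13): e=[5,26,8] → #
    (4,6)@(9, 13): e=[21,0,18] → #  [on edge]
    (4,7)@(9, 15): e=[27,0,12] → #  [on edge]
    (4,8)@(9, 17): e=[33,0,6] → #  [on edge]
    (4,9)@(9, 19): e=[39,0,0] → #  [on edge]
  covered (9 px):
    · · · · · · · ·
    · · · · · · · ·
    · · · · · · · ·
    · · · · # · · ·
    · · · · # · · ·
    · · · · # · · ·
    · · · # # · · ·
    · · · # # · · ·
    · · · · # · · ·
    · · · · # · · ·
T3:
  2·area = 20
  edge (10, 10)→(8, 6): d=(-2,-4) inclusive
  edge (8, 6)→(16, 12): d=(8,6) inclusive
  edge (16, 12)→(10, 10): d=(-6,-2) inclusive
    (0,3)@(1, 7): e=[-30,50,0] → ·  [on edge]
    (4,3)@(9, 7): e=[2,2,16] → #
    (5,3)@(11, 7): e=[10,-10,20] → ·
    (3,4)@(7, 9): e=[-10,30,0] → ·  [on edge]
    (4,4)@(9, 9): e=[-2,18,4] → ·
    (5,4)@(11, 9): e=[6,6,8] → #
    (6,4)@(13, 9): e=[14,-6,12] → ·
    (5,5)@(11, 11): e=[2,22,-4] → ·
    (6,5)@(13, 11): e=[10,10,0] → #  [on edge]
    (7,5)@(15, 11): e=[18,-2,4] → ·
    (6,6)@(13, 13): e=[6,26,-12] → ·
  covered (3 px):
    · · · · · · · ·
    · · · · · · · ·
    · · · · · · · ·
    · · · · # · · ·
    · · · · · # · ·
    · · · · · · # ·
    · · · · · · · ·
    · · · · · · · ·
    · · · · · · · ·
    · · · · · · · ·
T4:
  2·area = 78  (B↔C swapped to make it positive)
  edge (0, 8)→(16, 7): d=(16,-1) inclusive
  edge (16, 7)→(14, 12): d=(-2,5) inclusive
  edge (14, 12)→(0, 8): d=(-14,-4) inclusive
    (2,4)@(5, 9): e=[21,51,6] → #
    (3,4)@(7, 9): e=[23,41,14] → #
    (4,4)@(9, 9): e=[25,31,22] → #
    (5,4)@(11, 9): e=[27,21,30] → #
    (6,4)@(13, 9): e=[29,11,38] → #
    (7,4)@(15, 9): e=[31,1,46] → #
    (2,5)@(5, 11): e=[53,47,-22] → ·
    (3,5)@(7, 11): e=[55,37,-14] → ·
    (4,5)@(9, 11): e=[57,27,-6] → ·
    (5,5)@(11, 11): e=[59,17,2] → #
    (7,5)@(15, 11): e=[63,-3,18] → ·
    (5,6)@(11, 13): e=[91,13,-26] → ·
  covered (8 px):
    · · · · · · · ·
    · · · · · · · ·
    · · · · · · · ·
    · · · · · · · ·
    · · # # # # # #
    · · · · · # # ·
    · · · · · · · ·
    · · · · · · · ·
    · · · · · · · ·
    · · · · · · · ·

Result: 43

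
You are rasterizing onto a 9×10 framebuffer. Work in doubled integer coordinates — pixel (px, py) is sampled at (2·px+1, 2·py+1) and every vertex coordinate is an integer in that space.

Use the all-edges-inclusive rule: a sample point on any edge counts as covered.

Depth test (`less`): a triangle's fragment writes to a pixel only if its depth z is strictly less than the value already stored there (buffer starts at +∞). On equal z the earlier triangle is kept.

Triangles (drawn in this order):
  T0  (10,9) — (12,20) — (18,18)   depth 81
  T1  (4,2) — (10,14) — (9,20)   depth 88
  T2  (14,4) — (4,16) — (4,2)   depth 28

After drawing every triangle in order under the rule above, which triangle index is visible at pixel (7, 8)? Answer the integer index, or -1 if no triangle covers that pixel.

T0:
  2·area = 70  (B↔C swapped to make it positive)
  edge (10, 9)→(18, 18): d=(8,9) inclusive
  edge (18, 18)→(12, 20): d=(-6,2) inclusive
  edge (12, 20)→(10, 9): d=(-2,-11) inclusive
    (5,5)@(11, 11): e=[7,56,7] → #
    (6,5)@(13, 11): e=[-11,52,29] → ·
    (5,6)@(11, 13): e=[23,44,3] → #
    (6,6)@(13, 13): e=[5,40,25] → #
    (7,6)@(15, 13): e=[-13,36,47] → ·
    (5,7)@(11, 15): e=[39,32,-1] → ·
    (6,7)@(13, 15): e=[21,28,21] → #
    (7,7)@(15, 15): e=[3,24,43] → #
    (8,7)@(17, 15): e=[-15,20,65] → ·
    (6,8)@(13, 17): e=[37,16,17] → #
    (8,8)@(17, 17): e=[1,8,61] → #
    (6,9)@(13, 19): e=[53,4,13] → #
    (7,9)@(15, 19): e=[35,0,35] → #  [on edge]
  covered (10 px):
    · · · · · · · · ·
    · · · · · · · · ·
    · · · · · · · · ·
    · · · · · · · · ·
    · · · · · · · · ·
    · · · · · # · · ·
    · · · · · # # · ·
    · · · · · · # # ·
    · · · · · · # # #
    · · · · · · # # ·
T1:
  2·area = 48
  edge (4, 2)→(10, 14): d=(6,12) inclusive
  edge (10, 14)→(9, 20): d=(-1,6) inclusive
  edge (9, 20)→(4, 2): d=(-5,-18) inclusive
    (2,2)@(5, 5): e=[6,39,3] → #
    (3,2)@(7, 5): e=[-18,27,39] → ·
    (2,3)@(5, 7): e=[18,37,-7] → ·
    (3,4)@(7, 9): e=[6,23,19] → #
    (4,4)@(9, 9): e=[-18,11,55] → ·
    (3,5)@(7, 11): e=[18,21,9] → #
    (4,5)@(9, 11): e=[-6,9,45] → ·
    (3,6)@(7, 13): e=[30,19,-1] → ·
    (4,6)@(9, 13): e=[6,7,35] → #
    (5,6)@(11, 13): e=[-18,-5,71] → ·
    (4,7)@(9, 15): e=[18,5,25] → #
    (5,7)@(11, 15): e=[-6,-7,61] → ·
  covered (7 px):
    · · · · · · · · ·
    · · · · · · · · ·
    · · # · · · · · ·
    · · · · · · · · ·
    · · · # · · · · ·
    · · · # · · · · ·
    · · · · # · · · ·
    · · · · # · · · ·
    · · · · # · · · ·
    · · · · # · · · ·
T2:
  2·area = 140
  edge (14, 4)→(4, 16): d=(-10,12) inclusive
  edge (4, 16)→(4, 2): d=(0,-14) inclusive
  edge (4, 2)→(14, 4): d=(10,2) inclusive
    (2,1)@(5, 3): e=[118,14,8] → #
    (3,1)@(7, 3): e=[94,42,4] → #
    (4,1)@(9, 3): e=[70,70,0] → #  [on edge]
    (5,1)@(11, 3): e=[46,98,-4] → ·
    (2,2)@(5, 5): e=[98,14,28] → #
    (5,2)@(11, 5): e=[26,98,16] → #
    (6,2)@(13, 5): e=[2,126,12] → #
    (7,2)@(15, 5): e=[-22,154,8] → ·
    (2,3)@(5, 7): e=[78,14,48] → #
    (6,3)@(13, 7): e=[-18,126,32] → ·
    (2,4)@(5, 9): e=[58,14,68] → #
    (5,4)@(11, 9): e=[-14,98,56] → ·
  covered (18 px):
    · · · · · · · · ·
    · · # # # · · · ·
    · · # # # # # · ·
    · · # # # # · · ·
    · · # # # · · · ·
    · · # # · · · · ·
    · · # · · · · · ·
    · · · · · · · · ·
    · · · · · · · · ·
    · · · · · · · · ·

Z-buffer (winner per pixel, '.' = empty):
  . . . . . . . . .
  . . 2 2 2 . . . .
  . . 2 2 2 2 2 . .
  . . 2 2 2 2 . . .
  . . 2 2 2 . . . .
  . . 2 2 . 0 . . .
  . . 2 . 1 0 0 . .
  . . . . 1 . 0 0 .
  . . . . 1 . 0 0 0
  . . . . 1 . 0 0 .

Final: 0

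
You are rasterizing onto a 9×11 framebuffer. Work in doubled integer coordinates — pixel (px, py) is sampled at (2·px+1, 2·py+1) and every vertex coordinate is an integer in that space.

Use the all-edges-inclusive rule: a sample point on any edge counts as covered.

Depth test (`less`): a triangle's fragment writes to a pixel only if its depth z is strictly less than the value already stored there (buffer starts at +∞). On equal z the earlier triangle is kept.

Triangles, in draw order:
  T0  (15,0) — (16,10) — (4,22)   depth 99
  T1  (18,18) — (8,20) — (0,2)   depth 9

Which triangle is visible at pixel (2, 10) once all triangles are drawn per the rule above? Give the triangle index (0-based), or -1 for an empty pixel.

T0:
  2·area = 132
  edge (15, 0)→(16, 10): d=(1,10) inclusive
  edge (16, 10)→(4, 22): d=(-12,12) inclusive
  edge (4, 22)→(15, 0): d=(11,-22) inclusive
    (7,0)@(15, 1): e=[1,120,11] → █
    (8,0)@(17, 1): e=[-19,96,55] → ·
    (7,1)@(15, 3): e=[3,96,33] → █
    (8,1)@(17, 3): e=[-17,72,77] → ·
    (6,2)@(13, 5): e=[25,96,11] → █
    (8,2)@(17, 5): e=[-15,48,99] → ·
    (6,3)@(13, 7): e=[27,72,33] → █
    (8,3)@(17, 7): e=[-13,24,121] → ·
    (5,4)@(11, 9): e=[49,72,11] → █
    (8,4)@(17, 9): e=[-11,0,143] → ·  [on edge]
    (5,5)@(11, 11): e=[51,48,33] → █
    (7,5)@(15, 11): e=[11,0,121] → █  [on edge]
    (6,6)@(13, 13): e=[33,0,99] → █  [on edge]
    (5,7)@(11, 15): e=[55,0,77] → █  [on edge]
    (4,8)@(9, 17): e=[77,0,55] → █  [on edge]
    (3,9)@(7, 19): e=[99,0,33] → █  [on edge]
    (2,10)@(5, 21): e=[121,0,11] → █  [on edge]
  covered (21 px):
    · · · · · · · █ ·
    · · · · · · · █ ·
    · · · · · · █ █ ·
    · · · · · · █ █ ·
    · · · · · █ █ █ ·
    · · · · · █ █ █ ·
    · · · · █ █ █ · ·
    · · · · █ █ · · ·
    · · · █ █ · · · ·
    · · · █ · · · · ·
    · · █ · · · · · ·
T1:
  2·area = 196
  edge (18, 18)→(8, 20): d=(-10,2) inclusive
  edge (8, 20)→(0, 2): d=(-8,-18) inclusive
  edge (0, 2)→(18, 18): d=(18,16) inclusive
    (0,1)@(1, 3): e=[184,10,2] → █
    (1,1)@(3, 3): e=[180,46,-30] → ·
    (0,2)@(1, 5): e=[164,-6,38] → ·
    (1,2)@(3, 5): e=[160,30,6] → █
    (2,2)@(5, 5): e=[156,66,-26] → ·
    (1,3)@(3, 7): e=[140,14,42] → █
    (2,3)@(5, 7): e=[136,50,10] → █
    (3,3)@(7, 7): e=[132,86,-22] → ·
    (1,4)@(3, 9): e=[120,-2,78] → ·
    (2,4)@(5, 9): e=[116,34,46] → █
    (3,4)@(7, 9): e=[112,70,14] → █
    (4,4)@(9, 9): e=[108,106,-18] → ·
    (6,9)@(13, 19): e=[0,98,98] → █  [on edge]
    (1,10)@(3, 21): e=[0,-98,294] → ·  [on edge]
  covered (25 px):
    · · · · · · · · ·
    █ · · · · · · · ·
    · █ · · · · · · ·
    · █ █ · · · · · ·
    · · █ █ · · · · ·
    · · █ █ █ · · · ·
    · · █ █ █ █ · · ·
    · · · █ █ █ █ · ·
    · · · █ █ █ █ █ ·
    · · · · █ █ █ · ·
    · · · · · · · · ·

Z-buffer (winner per pixel, '.' = empty):
  . . . . . . . 0 .
  1 . . . . . . 0 .
  . 1 . . . . 0 0 .
  . 1 1 . . . 0 0 .
  . . 1 1 . 0 0 0 .
  . . 1 1 1 0 0 0 .
  . . 1 1 1 1 0 . .
  . . . 1 1 1 1 . .
  . . . 1 1 1 1 1 .
  . . . 0 1 1 1 . .
  . . 0 . . . . . .

Result: 0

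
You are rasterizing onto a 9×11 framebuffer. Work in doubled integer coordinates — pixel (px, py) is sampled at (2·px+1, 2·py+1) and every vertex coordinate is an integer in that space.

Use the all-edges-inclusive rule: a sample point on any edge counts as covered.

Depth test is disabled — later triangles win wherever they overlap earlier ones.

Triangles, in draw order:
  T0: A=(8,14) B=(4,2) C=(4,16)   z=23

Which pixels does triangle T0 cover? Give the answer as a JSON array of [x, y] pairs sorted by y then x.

T0:
  2·area = 56  (B↔C swapped to make it positive)
  edge (8, 14)→(4, 16): d=(-4,2) inclusive
  edge (4, 16)→(4, 2): d=(0,-14) inclusive
  edge (4, 2)→(8, 14): d=(4,12) inclusive
    (2,2)@(5, 5): e=[42,14,0] → #  [on edge]
    (3,2)@(7, 5): e=[38,42,-24] → ·
    (2,3)@(5, 7): e=[34,14,8] → #
    (3,3)@(7, 7): e=[30,42,-16] → ·
    (2,4)@(5, 9): e=[26,14,16] → #
    (3,4)@(7, 9): e=[22,42,-8] → ·
    (2,5)@(5, 11): e=[18,14,24] → #
    (3,5)@(7, 11): e=[14,42,0] → #  [on edge]
    (4,5)@(9, 11): e=[10,70,-24] → ·
    (2,6)@(5, 13): e=[10,14,32] → #
    (4,6)@(9, 13): e=[2,70,-16] → ·
    (2,7)@(5, 15): e=[2,14,40] → #
    (4,8)@(9, 17): e=[-14,70,0] → ·  [on edge]
  covered (8 px):
    · · · · · · · · ·
    · · · · · · · · ·
    · · # · · · · · ·
    · · # · · · · · ·
    · · # · · · · · ·
    · · # # · · · · ·
    · · # # · · · · ·
    · · # · · · · · ·
    · · · · · · · · ·
    · · · · · · · · ·
    · · · · · · · · ·

Result: [[2,2],[2,3],[2,4],[2,5],[3,5],[2,6],[3,6],[2,7]]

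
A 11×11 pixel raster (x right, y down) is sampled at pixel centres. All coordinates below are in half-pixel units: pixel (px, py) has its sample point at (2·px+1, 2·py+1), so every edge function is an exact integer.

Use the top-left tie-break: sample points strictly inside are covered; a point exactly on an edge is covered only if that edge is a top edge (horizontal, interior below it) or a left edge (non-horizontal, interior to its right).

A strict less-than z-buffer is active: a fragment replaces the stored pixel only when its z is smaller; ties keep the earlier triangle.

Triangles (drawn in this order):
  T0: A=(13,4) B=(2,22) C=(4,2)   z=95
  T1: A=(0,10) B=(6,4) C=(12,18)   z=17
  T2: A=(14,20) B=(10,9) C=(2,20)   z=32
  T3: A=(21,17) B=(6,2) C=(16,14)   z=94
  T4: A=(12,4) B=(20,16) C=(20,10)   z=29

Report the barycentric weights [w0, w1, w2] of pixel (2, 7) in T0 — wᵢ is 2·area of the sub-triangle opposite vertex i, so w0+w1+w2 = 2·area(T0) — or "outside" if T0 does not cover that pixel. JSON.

T0:
  2·area = 184
  edge (13, 4)→(2, 22): d=(-11,18) right/bottom  bias=-1
  edge (2, 22)→(4, 2): d=(2,-20) top-left  bias=+0
  edge (4, 2)→(13, 4): d=(9,2) right/bottom  bias=-1
    (2,1)@(5, 3): e=[155,22,7] → X
    (3,1)@(7, 3): e=[119,62,3] → X
    (4,1)@(9, 3): e=[83,102,-1] → .
    (2,2)@(5, 5): e=[133,26,25] → X
    (4,2)@(9, 5): e=[61,106,17] → X
    (5,2)@(11, 5): e=[25,146,13] → X
    (6,2)@(13, 5): e=[-11,186,9] → .
    (2,3)@(5, 7): e=[111,30,43] → X
    (6,3)@(13, 7): e=[-33,190,27] → .
    (2,4)@(5, 9): e=[89,34,61] → X
    (5,4)@(11, 9): e=[-19,154,49] → .
    (2,5)@(5, 11): e=[67,38,79] → X
  covered (23 px):
    . . . . . . . . . . .
    . . X X . . . . . . .
    . . X X X X . . . . .
    . . X X X X . . . . .
    . . X X X . . . . . .
    . . X X . . . . . . .
    . X X X . . . . . . .
    . X X . . . . . . . .
    . X X . . . . . . . .
    . X . . . . . . . . .
    . . . . . . . . . . .
T1:
  2·area = 120
  edge (0, 10)→(6, 4): d=(6,-6) top-left  bias=+0
  edge (6, 4)→(12, 18): d=(6,14) right/bottom  bias=-1
  edge (12, 18)→(0, 10): d=(-12,-8) top-left  bias=+0
    (4,0)@(9, 1): e=[0,-60,180] → .  [on edge]
    (3,1)@(7, 3): e=[0,-20,140] → .  [on edge]
    (2,2)@(5, 5): e=[0,20,100] → X  [on edge]
    (3,2)@(7, 5): e=[12,-8,116] → .
    (1,3)@(3, 7): e=[0,60,60] → X  [on edge]
    (3,3)@(7, 7): e=[24,4,92] → X
    (4,3)@(9, 7): e=[36,-24,108] → .
    (0,4)@(1, 9): e=[0,100,20] → X  [on edge]
    (4,4)@(9, 9): e=[48,-12,84] → .
    (0,5)@(1, 11): e=[12,112,-4] → .
    (1,5)@(3, 11): e=[24,84,12] → X
    (4,5)@(9, 11): e=[60,0,60] → .  [on edge]
  covered (16 px):
    . . . . . . . . . . .
    . . . . . . . . . . .
    . . X . . . . . . . .
    . X X X . . . . . . .
    X X X X . . . . . . .
    . X X X . . . . . . .
    . . X X X . . . . . .
    . . . . X . . . . . .
    . . . . . X . . . . .
    . . . . . . . . . . .
    . . . . . . . . . . .
T2:
  2·area = 132  (B↔C swapped to make it positive)
  edge (14, 20)→(2, 20): d=(-12,0) right/bottom  bias=-1
  edge (2, 20)→(10, 9): d=(8,-11) top-left  bias=+0
  edge (10, 9)→(14, 20): d=(4,11) right/bottom  bias=-1
    (4,5)@(9, 11): e=[108,5,19] → X
    (5,5)@(11, 11): e=[108,27,-3] → .
    (4,6)@(9, 13): e=[84,21,27] → X
    (5,6)@(11, 13): e=[84,43,5] → X
    (6,6)@(13, 13): e=[84,65,-17] → .
    (3,7)@(7, 15): e=[60,15,57] → X
    (6,7)@(13, 15): e=[60,81,-9] → .
    (2,8)@(5, 17): e=[36,9,87] → X
    (6,8)@(13, 17): e=[36,97,-1] → .
    (1,9)@(3, 19): e=[12,3,117] → X
    (6,9)@(13, 19): e=[12,113,7] → X
    (7,9)@(15, 19): e=[12,135,-15] → .
  covered (16 px):
    . . . . . . . . . . .
    . . . . . . . . . . .
    . . . . . . . . . . .
    . . . . . . . . . . .
    . . . . . . . . . . .
    . . . . X . . . . . .
    . . . . X X . . . . .
    . . . X X X . . . . .
    . . X X X X . . . . .
    . X X X X X X . . . .
    . . . . . . . . . . .
T3:
  2·area = 30  (B↔C swapped to make it positive)
  edge (21, 17)→(16, 14): d=(-5,-3) top-left  bias=+0
  edge (16, 14)→(6, 2): d=(-10,-12) top-left  bias=+0
  edge (6, 2)→(21, 17): d=(15,15) right/bottom  bias=-1
    (2,0)@(5, 1): e=[32,-2,0] → .  [on edge]
    (3,1)@(7, 3): e=[28,2,0] → .  [on edge]
    (0,2)@(1, 5): e=[0,-90,120] → .  [on edge]
    (4,2)@(9, 5): e=[24,6,0] → .  [on edge]
    (5,3)@(11, 7): e=[20,10,0] → .  [on edge]
    (6,4)@(13, 9): e=[16,14,0] → .  [on edge]
    (5,5)@(11, 11): e=[0,-30,60] → .  [on edge]
    (7,5)@(15, 11): e=[12,18,0] → .  [on edge]
    (8,6)@(17, 13): e=[8,22,0] → .  [on edge]
    (9,7)@(19, 15): e=[4,26,0] → .  [on edge]
    (10,8)@(21, 17): e=[0,30,0] → .  [on edge]
  covered (0 px):
    . . . . . . . . . . .
    . . . . . . . . . . .
    . . . . . . . . . . .
    . . . . . . . . . . .
    . . . . . . . . . . .
    . . . . . . . . . . .
    . . . . . . . . . . .
    . . . . . . . . . . .
    . . . . . . . . . . .
    . . . . . . . . . . .
    . . . . . . . . . . .
T4:
  2·area = 48  (B↔C swapped to make it positive)
  edge (12, 4)→(20, 10): d=(8,6) right/bottom  bias=-1
  edge (20, 10)→(20, 16): d=(0,6) right/bottom  bias=-1
  edge (20, 16)→(12, 4): d=(-8,-12) top-left  bias=+0
    (6,2)@(13, 5): e=[2,42,4] → X
    (7,2)@(15, 5): e=[-10,30,28] → .
    (6,3)@(13, 7): e=[18,42,-12] → .
    (7,3)@(15, 7): e=[6,30,12] → X
    (8,3)@(17, 7): e=[-6,18,36] → .
    (7,4)@(15, 9): e=[22,30,-4] → .
    (8,4)@(17, 9): e=[10,18,20] → X
    (9,4)@(19, 9): e=[-2,6,44] → .
    (8,5)@(17, 11): e=[26,18,4] → X
    (9,5)@(19, 11): e=[14,6,28] → X
    (10,5)@(21, 11): e=[2,-6,52] → .
    (8,6)@(17, 13): e=[42,18,-12] → .
  covered (6 px):
    . . . . . . . . . . .
    . . . . . . . . . . .
    . . . . . . X . . . .
    . . . . . . . X . . .
    . . . . . . . . X . .
    . . . . . . . . X X .
    . . . . . . . . . X .
    . . . . . . . . . . .
    . . . . . . . . . . .
    . . . . . . . . . . .
    . . . . . . . . . . .

Answer: [46,115,23]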